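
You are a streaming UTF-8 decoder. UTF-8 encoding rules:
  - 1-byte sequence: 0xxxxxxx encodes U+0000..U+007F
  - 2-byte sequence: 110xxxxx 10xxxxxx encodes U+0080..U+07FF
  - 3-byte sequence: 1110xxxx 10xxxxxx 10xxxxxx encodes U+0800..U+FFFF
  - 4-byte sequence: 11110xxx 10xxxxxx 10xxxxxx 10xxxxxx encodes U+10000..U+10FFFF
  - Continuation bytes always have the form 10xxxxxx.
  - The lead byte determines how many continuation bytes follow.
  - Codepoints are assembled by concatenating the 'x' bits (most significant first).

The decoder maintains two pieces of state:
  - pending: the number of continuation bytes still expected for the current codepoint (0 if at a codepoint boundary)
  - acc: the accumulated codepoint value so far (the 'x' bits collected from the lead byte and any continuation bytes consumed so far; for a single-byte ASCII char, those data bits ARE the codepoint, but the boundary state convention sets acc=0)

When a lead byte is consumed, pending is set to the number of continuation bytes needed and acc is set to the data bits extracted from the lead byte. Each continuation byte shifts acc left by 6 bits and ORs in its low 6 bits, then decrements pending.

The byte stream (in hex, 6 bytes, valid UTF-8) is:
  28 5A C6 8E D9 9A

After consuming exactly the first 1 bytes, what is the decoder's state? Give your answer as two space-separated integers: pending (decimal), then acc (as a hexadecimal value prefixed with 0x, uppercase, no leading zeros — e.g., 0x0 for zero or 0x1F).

Answer: 0 0x0

Derivation:
Byte[0]=28: 1-byte. pending=0, acc=0x0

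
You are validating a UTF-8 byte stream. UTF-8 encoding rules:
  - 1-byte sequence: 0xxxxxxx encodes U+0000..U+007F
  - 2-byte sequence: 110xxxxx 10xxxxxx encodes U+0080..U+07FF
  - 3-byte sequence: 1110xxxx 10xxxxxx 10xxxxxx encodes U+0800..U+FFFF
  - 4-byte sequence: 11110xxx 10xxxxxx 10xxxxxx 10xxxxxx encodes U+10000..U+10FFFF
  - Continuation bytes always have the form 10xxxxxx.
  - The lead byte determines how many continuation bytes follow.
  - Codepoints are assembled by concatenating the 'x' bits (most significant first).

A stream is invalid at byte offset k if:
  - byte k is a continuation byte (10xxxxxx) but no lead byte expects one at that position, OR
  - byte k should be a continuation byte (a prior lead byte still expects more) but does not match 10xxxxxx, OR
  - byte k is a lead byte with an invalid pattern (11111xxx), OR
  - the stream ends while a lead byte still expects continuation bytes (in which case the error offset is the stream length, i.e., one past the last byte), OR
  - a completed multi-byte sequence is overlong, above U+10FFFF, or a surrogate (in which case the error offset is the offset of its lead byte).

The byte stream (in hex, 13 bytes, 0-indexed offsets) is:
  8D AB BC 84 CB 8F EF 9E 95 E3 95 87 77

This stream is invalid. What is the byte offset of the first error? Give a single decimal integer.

Byte[0]=8D: INVALID lead byte (not 0xxx/110x/1110/11110)

Answer: 0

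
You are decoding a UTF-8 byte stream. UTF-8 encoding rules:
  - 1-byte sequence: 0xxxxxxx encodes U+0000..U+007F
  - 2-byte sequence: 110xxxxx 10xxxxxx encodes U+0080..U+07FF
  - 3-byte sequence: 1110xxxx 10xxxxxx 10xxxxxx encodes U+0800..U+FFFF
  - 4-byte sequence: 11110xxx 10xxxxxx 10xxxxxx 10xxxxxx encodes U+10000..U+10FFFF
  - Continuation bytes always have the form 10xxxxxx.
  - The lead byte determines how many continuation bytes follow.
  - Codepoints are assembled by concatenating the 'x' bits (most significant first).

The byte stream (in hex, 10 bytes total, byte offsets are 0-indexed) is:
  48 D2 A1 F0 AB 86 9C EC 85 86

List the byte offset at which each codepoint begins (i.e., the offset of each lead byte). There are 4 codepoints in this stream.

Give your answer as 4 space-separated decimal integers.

Answer: 0 1 3 7

Derivation:
Byte[0]=48: 1-byte ASCII. cp=U+0048
Byte[1]=D2: 2-byte lead, need 1 cont bytes. acc=0x12
Byte[2]=A1: continuation. acc=(acc<<6)|0x21=0x4A1
Completed: cp=U+04A1 (starts at byte 1)
Byte[3]=F0: 4-byte lead, need 3 cont bytes. acc=0x0
Byte[4]=AB: continuation. acc=(acc<<6)|0x2B=0x2B
Byte[5]=86: continuation. acc=(acc<<6)|0x06=0xAC6
Byte[6]=9C: continuation. acc=(acc<<6)|0x1C=0x2B19C
Completed: cp=U+2B19C (starts at byte 3)
Byte[7]=EC: 3-byte lead, need 2 cont bytes. acc=0xC
Byte[8]=85: continuation. acc=(acc<<6)|0x05=0x305
Byte[9]=86: continuation. acc=(acc<<6)|0x06=0xC146
Completed: cp=U+C146 (starts at byte 7)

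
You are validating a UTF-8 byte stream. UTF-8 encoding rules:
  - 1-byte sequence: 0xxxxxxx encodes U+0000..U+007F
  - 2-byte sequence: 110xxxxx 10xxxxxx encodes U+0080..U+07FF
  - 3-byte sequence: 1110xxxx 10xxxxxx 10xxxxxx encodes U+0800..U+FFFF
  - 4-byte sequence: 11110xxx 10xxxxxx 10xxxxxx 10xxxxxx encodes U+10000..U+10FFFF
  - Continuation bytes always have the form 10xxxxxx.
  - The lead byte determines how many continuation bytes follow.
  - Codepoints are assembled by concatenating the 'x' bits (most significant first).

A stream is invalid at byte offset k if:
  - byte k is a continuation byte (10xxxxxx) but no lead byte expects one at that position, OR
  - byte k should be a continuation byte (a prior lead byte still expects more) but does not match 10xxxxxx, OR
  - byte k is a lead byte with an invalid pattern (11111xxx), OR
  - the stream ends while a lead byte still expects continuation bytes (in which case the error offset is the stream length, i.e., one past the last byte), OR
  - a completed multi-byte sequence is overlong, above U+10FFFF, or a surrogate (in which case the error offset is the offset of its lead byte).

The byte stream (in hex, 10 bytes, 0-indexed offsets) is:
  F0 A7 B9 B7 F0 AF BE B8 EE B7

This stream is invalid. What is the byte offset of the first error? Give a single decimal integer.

Answer: 10

Derivation:
Byte[0]=F0: 4-byte lead, need 3 cont bytes. acc=0x0
Byte[1]=A7: continuation. acc=(acc<<6)|0x27=0x27
Byte[2]=B9: continuation. acc=(acc<<6)|0x39=0x9F9
Byte[3]=B7: continuation. acc=(acc<<6)|0x37=0x27E77
Completed: cp=U+27E77 (starts at byte 0)
Byte[4]=F0: 4-byte lead, need 3 cont bytes. acc=0x0
Byte[5]=AF: continuation. acc=(acc<<6)|0x2F=0x2F
Byte[6]=BE: continuation. acc=(acc<<6)|0x3E=0xBFE
Byte[7]=B8: continuation. acc=(acc<<6)|0x38=0x2FFB8
Completed: cp=U+2FFB8 (starts at byte 4)
Byte[8]=EE: 3-byte lead, need 2 cont bytes. acc=0xE
Byte[9]=B7: continuation. acc=(acc<<6)|0x37=0x3B7
Byte[10]: stream ended, expected continuation. INVALID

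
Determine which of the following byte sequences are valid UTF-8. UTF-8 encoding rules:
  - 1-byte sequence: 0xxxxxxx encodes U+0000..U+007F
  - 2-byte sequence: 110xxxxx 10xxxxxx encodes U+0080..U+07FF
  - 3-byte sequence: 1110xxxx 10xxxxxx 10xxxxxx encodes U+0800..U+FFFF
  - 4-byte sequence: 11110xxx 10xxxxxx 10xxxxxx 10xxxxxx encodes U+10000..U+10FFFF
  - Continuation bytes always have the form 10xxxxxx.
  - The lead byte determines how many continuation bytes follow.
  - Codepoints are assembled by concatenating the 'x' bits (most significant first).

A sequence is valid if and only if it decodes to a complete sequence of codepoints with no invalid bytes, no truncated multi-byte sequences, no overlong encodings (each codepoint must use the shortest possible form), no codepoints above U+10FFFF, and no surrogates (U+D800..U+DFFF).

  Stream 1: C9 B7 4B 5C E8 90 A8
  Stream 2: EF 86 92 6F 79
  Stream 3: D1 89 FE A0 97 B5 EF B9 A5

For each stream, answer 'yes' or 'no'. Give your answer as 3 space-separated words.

Answer: yes yes no

Derivation:
Stream 1: decodes cleanly. VALID
Stream 2: decodes cleanly. VALID
Stream 3: error at byte offset 2. INVALID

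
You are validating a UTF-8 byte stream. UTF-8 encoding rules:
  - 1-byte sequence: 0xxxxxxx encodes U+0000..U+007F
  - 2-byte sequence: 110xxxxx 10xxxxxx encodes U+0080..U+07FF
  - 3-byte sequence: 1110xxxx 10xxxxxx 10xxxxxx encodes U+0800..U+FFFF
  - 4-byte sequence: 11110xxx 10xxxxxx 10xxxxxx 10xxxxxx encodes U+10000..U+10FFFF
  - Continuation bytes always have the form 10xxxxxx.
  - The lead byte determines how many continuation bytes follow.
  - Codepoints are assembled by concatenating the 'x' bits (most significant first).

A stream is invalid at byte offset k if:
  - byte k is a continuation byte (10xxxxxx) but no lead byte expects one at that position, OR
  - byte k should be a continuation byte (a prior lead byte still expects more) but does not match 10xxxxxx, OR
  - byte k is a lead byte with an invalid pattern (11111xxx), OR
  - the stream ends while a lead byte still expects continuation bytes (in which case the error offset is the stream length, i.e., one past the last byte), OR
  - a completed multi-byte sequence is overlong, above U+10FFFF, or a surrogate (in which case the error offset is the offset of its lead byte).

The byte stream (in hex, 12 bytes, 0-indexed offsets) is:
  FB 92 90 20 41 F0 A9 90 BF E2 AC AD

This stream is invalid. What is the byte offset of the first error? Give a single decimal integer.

Byte[0]=FB: INVALID lead byte (not 0xxx/110x/1110/11110)

Answer: 0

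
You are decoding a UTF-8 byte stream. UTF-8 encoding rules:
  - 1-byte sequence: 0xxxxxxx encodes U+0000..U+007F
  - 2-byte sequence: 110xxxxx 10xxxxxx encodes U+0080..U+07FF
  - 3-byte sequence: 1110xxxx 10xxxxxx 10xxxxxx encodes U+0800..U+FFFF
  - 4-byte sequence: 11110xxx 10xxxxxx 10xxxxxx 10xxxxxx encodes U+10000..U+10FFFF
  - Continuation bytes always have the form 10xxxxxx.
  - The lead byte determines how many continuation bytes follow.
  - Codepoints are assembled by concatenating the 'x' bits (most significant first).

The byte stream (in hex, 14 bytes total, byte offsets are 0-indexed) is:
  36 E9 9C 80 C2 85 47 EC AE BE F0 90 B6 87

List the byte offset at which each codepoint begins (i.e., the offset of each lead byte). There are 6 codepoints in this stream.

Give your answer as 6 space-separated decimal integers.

Answer: 0 1 4 6 7 10

Derivation:
Byte[0]=36: 1-byte ASCII. cp=U+0036
Byte[1]=E9: 3-byte lead, need 2 cont bytes. acc=0x9
Byte[2]=9C: continuation. acc=(acc<<6)|0x1C=0x25C
Byte[3]=80: continuation. acc=(acc<<6)|0x00=0x9700
Completed: cp=U+9700 (starts at byte 1)
Byte[4]=C2: 2-byte lead, need 1 cont bytes. acc=0x2
Byte[5]=85: continuation. acc=(acc<<6)|0x05=0x85
Completed: cp=U+0085 (starts at byte 4)
Byte[6]=47: 1-byte ASCII. cp=U+0047
Byte[7]=EC: 3-byte lead, need 2 cont bytes. acc=0xC
Byte[8]=AE: continuation. acc=(acc<<6)|0x2E=0x32E
Byte[9]=BE: continuation. acc=(acc<<6)|0x3E=0xCBBE
Completed: cp=U+CBBE (starts at byte 7)
Byte[10]=F0: 4-byte lead, need 3 cont bytes. acc=0x0
Byte[11]=90: continuation. acc=(acc<<6)|0x10=0x10
Byte[12]=B6: continuation. acc=(acc<<6)|0x36=0x436
Byte[13]=87: continuation. acc=(acc<<6)|0x07=0x10D87
Completed: cp=U+10D87 (starts at byte 10)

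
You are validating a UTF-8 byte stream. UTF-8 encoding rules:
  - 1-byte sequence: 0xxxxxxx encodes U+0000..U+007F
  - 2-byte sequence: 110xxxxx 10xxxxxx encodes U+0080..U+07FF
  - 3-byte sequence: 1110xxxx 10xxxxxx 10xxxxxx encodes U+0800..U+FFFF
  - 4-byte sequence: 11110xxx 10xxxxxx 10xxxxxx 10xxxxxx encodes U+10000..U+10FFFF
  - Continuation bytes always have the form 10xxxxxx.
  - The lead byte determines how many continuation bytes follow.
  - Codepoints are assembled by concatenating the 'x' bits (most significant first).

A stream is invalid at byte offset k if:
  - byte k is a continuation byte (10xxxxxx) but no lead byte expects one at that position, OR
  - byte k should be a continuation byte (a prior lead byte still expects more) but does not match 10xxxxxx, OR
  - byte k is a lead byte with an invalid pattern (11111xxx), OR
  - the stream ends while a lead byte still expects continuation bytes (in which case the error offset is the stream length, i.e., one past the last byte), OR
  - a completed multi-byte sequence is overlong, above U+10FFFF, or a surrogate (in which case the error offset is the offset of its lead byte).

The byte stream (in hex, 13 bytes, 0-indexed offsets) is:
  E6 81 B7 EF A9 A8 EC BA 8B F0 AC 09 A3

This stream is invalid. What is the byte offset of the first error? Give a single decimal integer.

Byte[0]=E6: 3-byte lead, need 2 cont bytes. acc=0x6
Byte[1]=81: continuation. acc=(acc<<6)|0x01=0x181
Byte[2]=B7: continuation. acc=(acc<<6)|0x37=0x6077
Completed: cp=U+6077 (starts at byte 0)
Byte[3]=EF: 3-byte lead, need 2 cont bytes. acc=0xF
Byte[4]=A9: continuation. acc=(acc<<6)|0x29=0x3E9
Byte[5]=A8: continuation. acc=(acc<<6)|0x28=0xFA68
Completed: cp=U+FA68 (starts at byte 3)
Byte[6]=EC: 3-byte lead, need 2 cont bytes. acc=0xC
Byte[7]=BA: continuation. acc=(acc<<6)|0x3A=0x33A
Byte[8]=8B: continuation. acc=(acc<<6)|0x0B=0xCE8B
Completed: cp=U+CE8B (starts at byte 6)
Byte[9]=F0: 4-byte lead, need 3 cont bytes. acc=0x0
Byte[10]=AC: continuation. acc=(acc<<6)|0x2C=0x2C
Byte[11]=09: expected 10xxxxxx continuation. INVALID

Answer: 11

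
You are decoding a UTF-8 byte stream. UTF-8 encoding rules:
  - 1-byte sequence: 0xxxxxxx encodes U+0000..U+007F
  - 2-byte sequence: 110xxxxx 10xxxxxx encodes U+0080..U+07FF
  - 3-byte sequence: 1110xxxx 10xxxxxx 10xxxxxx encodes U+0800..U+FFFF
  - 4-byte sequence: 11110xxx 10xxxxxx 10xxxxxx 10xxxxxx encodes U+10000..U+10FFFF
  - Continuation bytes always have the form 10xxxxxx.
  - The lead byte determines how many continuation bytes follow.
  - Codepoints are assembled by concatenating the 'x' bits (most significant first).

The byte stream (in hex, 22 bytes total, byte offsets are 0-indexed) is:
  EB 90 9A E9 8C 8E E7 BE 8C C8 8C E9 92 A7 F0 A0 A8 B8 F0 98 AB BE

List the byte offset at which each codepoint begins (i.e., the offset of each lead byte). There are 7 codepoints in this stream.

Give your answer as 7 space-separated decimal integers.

Answer: 0 3 6 9 11 14 18

Derivation:
Byte[0]=EB: 3-byte lead, need 2 cont bytes. acc=0xB
Byte[1]=90: continuation. acc=(acc<<6)|0x10=0x2D0
Byte[2]=9A: continuation. acc=(acc<<6)|0x1A=0xB41A
Completed: cp=U+B41A (starts at byte 0)
Byte[3]=E9: 3-byte lead, need 2 cont bytes. acc=0x9
Byte[4]=8C: continuation. acc=(acc<<6)|0x0C=0x24C
Byte[5]=8E: continuation. acc=(acc<<6)|0x0E=0x930E
Completed: cp=U+930E (starts at byte 3)
Byte[6]=E7: 3-byte lead, need 2 cont bytes. acc=0x7
Byte[7]=BE: continuation. acc=(acc<<6)|0x3E=0x1FE
Byte[8]=8C: continuation. acc=(acc<<6)|0x0C=0x7F8C
Completed: cp=U+7F8C (starts at byte 6)
Byte[9]=C8: 2-byte lead, need 1 cont bytes. acc=0x8
Byte[10]=8C: continuation. acc=(acc<<6)|0x0C=0x20C
Completed: cp=U+020C (starts at byte 9)
Byte[11]=E9: 3-byte lead, need 2 cont bytes. acc=0x9
Byte[12]=92: continuation. acc=(acc<<6)|0x12=0x252
Byte[13]=A7: continuation. acc=(acc<<6)|0x27=0x94A7
Completed: cp=U+94A7 (starts at byte 11)
Byte[14]=F0: 4-byte lead, need 3 cont bytes. acc=0x0
Byte[15]=A0: continuation. acc=(acc<<6)|0x20=0x20
Byte[16]=A8: continuation. acc=(acc<<6)|0x28=0x828
Byte[17]=B8: continuation. acc=(acc<<6)|0x38=0x20A38
Completed: cp=U+20A38 (starts at byte 14)
Byte[18]=F0: 4-byte lead, need 3 cont bytes. acc=0x0
Byte[19]=98: continuation. acc=(acc<<6)|0x18=0x18
Byte[20]=AB: continuation. acc=(acc<<6)|0x2B=0x62B
Byte[21]=BE: continuation. acc=(acc<<6)|0x3E=0x18AFE
Completed: cp=U+18AFE (starts at byte 18)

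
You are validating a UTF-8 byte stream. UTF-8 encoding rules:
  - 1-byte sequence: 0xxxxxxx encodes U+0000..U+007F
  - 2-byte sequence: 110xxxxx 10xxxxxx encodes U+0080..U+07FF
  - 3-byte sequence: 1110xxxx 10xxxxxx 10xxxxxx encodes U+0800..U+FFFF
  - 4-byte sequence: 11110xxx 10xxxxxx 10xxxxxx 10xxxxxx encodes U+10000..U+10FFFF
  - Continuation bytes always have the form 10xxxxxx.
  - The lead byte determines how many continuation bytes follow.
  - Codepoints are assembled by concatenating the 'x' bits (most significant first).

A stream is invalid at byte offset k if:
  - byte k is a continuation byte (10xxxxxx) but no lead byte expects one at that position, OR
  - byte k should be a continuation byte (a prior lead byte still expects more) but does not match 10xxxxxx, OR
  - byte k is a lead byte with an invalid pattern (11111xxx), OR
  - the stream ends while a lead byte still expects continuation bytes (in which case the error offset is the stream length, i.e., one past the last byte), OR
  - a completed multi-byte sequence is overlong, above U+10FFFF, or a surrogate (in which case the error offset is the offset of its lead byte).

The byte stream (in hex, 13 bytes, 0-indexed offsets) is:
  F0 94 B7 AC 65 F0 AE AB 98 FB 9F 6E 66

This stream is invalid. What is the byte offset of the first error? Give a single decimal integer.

Answer: 9

Derivation:
Byte[0]=F0: 4-byte lead, need 3 cont bytes. acc=0x0
Byte[1]=94: continuation. acc=(acc<<6)|0x14=0x14
Byte[2]=B7: continuation. acc=(acc<<6)|0x37=0x537
Byte[3]=AC: continuation. acc=(acc<<6)|0x2C=0x14DEC
Completed: cp=U+14DEC (starts at byte 0)
Byte[4]=65: 1-byte ASCII. cp=U+0065
Byte[5]=F0: 4-byte lead, need 3 cont bytes. acc=0x0
Byte[6]=AE: continuation. acc=(acc<<6)|0x2E=0x2E
Byte[7]=AB: continuation. acc=(acc<<6)|0x2B=0xBAB
Byte[8]=98: continuation. acc=(acc<<6)|0x18=0x2EAD8
Completed: cp=U+2EAD8 (starts at byte 5)
Byte[9]=FB: INVALID lead byte (not 0xxx/110x/1110/11110)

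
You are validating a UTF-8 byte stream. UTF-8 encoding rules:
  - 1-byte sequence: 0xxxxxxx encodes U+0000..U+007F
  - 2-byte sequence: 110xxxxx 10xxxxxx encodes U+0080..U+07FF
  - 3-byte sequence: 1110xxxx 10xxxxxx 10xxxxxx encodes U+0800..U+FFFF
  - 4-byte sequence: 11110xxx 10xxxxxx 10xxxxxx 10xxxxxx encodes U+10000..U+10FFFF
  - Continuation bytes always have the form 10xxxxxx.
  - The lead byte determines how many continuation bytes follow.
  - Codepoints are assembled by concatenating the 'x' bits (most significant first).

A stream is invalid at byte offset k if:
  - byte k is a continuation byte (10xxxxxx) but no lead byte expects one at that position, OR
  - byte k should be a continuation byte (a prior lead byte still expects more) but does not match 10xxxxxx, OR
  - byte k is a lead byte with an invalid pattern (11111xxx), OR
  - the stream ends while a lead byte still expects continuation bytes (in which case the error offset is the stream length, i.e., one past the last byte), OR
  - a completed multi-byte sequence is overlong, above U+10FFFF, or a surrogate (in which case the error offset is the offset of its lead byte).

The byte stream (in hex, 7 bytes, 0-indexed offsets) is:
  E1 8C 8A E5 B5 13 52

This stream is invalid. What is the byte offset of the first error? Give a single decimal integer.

Byte[0]=E1: 3-byte lead, need 2 cont bytes. acc=0x1
Byte[1]=8C: continuation. acc=(acc<<6)|0x0C=0x4C
Byte[2]=8A: continuation. acc=(acc<<6)|0x0A=0x130A
Completed: cp=U+130A (starts at byte 0)
Byte[3]=E5: 3-byte lead, need 2 cont bytes. acc=0x5
Byte[4]=B5: continuation. acc=(acc<<6)|0x35=0x175
Byte[5]=13: expected 10xxxxxx continuation. INVALID

Answer: 5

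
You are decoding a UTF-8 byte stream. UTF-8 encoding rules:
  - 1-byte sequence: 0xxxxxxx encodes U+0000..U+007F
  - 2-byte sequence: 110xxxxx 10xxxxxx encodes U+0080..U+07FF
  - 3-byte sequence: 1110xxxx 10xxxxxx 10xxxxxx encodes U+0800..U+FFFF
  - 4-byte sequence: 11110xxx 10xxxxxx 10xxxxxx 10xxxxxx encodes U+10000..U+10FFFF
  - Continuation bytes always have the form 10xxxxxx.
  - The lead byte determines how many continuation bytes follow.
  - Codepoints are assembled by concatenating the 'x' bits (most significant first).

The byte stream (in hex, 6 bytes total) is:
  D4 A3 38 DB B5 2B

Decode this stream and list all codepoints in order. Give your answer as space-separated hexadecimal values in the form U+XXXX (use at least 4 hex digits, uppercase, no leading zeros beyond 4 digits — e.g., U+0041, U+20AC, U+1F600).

Byte[0]=D4: 2-byte lead, need 1 cont bytes. acc=0x14
Byte[1]=A3: continuation. acc=(acc<<6)|0x23=0x523
Completed: cp=U+0523 (starts at byte 0)
Byte[2]=38: 1-byte ASCII. cp=U+0038
Byte[3]=DB: 2-byte lead, need 1 cont bytes. acc=0x1B
Byte[4]=B5: continuation. acc=(acc<<6)|0x35=0x6F5
Completed: cp=U+06F5 (starts at byte 3)
Byte[5]=2B: 1-byte ASCII. cp=U+002B

Answer: U+0523 U+0038 U+06F5 U+002B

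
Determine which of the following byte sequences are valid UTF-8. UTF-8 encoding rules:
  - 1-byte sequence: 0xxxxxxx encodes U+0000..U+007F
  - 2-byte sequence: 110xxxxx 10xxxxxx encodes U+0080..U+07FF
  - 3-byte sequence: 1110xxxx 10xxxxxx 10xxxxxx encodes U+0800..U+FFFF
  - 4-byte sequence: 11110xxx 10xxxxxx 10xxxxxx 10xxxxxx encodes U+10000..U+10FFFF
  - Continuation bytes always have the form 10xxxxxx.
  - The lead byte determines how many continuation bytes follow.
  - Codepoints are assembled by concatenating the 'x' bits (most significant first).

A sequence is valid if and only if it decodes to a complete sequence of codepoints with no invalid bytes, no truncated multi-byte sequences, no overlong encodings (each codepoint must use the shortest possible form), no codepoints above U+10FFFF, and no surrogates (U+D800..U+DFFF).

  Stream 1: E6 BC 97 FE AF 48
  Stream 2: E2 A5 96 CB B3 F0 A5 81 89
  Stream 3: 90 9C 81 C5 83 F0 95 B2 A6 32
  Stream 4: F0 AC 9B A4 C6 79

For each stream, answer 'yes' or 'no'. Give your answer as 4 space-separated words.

Answer: no yes no no

Derivation:
Stream 1: error at byte offset 3. INVALID
Stream 2: decodes cleanly. VALID
Stream 3: error at byte offset 0. INVALID
Stream 4: error at byte offset 5. INVALID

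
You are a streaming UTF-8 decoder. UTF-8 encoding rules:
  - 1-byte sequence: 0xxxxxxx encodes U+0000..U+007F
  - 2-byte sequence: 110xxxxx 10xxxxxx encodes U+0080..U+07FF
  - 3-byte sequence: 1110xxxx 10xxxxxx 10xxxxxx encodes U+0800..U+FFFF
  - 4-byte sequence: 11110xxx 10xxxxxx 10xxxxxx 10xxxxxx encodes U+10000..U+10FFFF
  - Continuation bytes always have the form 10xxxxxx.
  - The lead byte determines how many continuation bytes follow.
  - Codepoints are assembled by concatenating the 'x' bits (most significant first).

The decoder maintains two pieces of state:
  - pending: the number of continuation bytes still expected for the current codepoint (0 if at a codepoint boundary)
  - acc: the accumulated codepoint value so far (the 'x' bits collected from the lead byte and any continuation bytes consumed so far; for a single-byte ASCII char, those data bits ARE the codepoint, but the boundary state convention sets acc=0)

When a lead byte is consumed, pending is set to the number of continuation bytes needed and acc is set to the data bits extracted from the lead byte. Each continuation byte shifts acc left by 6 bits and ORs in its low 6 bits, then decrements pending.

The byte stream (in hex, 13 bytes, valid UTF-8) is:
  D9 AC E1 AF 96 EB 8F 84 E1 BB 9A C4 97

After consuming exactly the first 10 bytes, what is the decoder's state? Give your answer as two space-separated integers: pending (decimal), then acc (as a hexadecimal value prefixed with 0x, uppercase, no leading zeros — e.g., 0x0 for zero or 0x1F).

Byte[0]=D9: 2-byte lead. pending=1, acc=0x19
Byte[1]=AC: continuation. acc=(acc<<6)|0x2C=0x66C, pending=0
Byte[2]=E1: 3-byte lead. pending=2, acc=0x1
Byte[3]=AF: continuation. acc=(acc<<6)|0x2F=0x6F, pending=1
Byte[4]=96: continuation. acc=(acc<<6)|0x16=0x1BD6, pending=0
Byte[5]=EB: 3-byte lead. pending=2, acc=0xB
Byte[6]=8F: continuation. acc=(acc<<6)|0x0F=0x2CF, pending=1
Byte[7]=84: continuation. acc=(acc<<6)|0x04=0xB3C4, pending=0
Byte[8]=E1: 3-byte lead. pending=2, acc=0x1
Byte[9]=BB: continuation. acc=(acc<<6)|0x3B=0x7B, pending=1

Answer: 1 0x7B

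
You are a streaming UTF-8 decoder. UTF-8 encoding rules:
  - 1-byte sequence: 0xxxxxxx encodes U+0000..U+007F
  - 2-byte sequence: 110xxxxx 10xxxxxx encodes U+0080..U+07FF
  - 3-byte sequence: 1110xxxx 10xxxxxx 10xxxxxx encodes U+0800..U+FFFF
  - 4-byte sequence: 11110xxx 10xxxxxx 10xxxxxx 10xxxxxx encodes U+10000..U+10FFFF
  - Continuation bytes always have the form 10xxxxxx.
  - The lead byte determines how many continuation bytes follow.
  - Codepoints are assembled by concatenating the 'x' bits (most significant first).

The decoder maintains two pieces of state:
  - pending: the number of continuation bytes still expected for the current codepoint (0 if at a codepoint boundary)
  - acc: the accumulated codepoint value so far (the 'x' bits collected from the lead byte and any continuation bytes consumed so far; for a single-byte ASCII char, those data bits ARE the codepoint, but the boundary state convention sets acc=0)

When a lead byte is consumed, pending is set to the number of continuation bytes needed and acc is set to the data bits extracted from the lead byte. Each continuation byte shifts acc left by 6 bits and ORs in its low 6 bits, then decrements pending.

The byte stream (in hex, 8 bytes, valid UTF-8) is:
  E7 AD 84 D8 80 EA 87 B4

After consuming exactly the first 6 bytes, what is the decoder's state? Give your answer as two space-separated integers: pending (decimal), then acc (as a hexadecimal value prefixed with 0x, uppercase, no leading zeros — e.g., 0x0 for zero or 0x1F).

Answer: 2 0xA

Derivation:
Byte[0]=E7: 3-byte lead. pending=2, acc=0x7
Byte[1]=AD: continuation. acc=(acc<<6)|0x2D=0x1ED, pending=1
Byte[2]=84: continuation. acc=(acc<<6)|0x04=0x7B44, pending=0
Byte[3]=D8: 2-byte lead. pending=1, acc=0x18
Byte[4]=80: continuation. acc=(acc<<6)|0x00=0x600, pending=0
Byte[5]=EA: 3-byte lead. pending=2, acc=0xA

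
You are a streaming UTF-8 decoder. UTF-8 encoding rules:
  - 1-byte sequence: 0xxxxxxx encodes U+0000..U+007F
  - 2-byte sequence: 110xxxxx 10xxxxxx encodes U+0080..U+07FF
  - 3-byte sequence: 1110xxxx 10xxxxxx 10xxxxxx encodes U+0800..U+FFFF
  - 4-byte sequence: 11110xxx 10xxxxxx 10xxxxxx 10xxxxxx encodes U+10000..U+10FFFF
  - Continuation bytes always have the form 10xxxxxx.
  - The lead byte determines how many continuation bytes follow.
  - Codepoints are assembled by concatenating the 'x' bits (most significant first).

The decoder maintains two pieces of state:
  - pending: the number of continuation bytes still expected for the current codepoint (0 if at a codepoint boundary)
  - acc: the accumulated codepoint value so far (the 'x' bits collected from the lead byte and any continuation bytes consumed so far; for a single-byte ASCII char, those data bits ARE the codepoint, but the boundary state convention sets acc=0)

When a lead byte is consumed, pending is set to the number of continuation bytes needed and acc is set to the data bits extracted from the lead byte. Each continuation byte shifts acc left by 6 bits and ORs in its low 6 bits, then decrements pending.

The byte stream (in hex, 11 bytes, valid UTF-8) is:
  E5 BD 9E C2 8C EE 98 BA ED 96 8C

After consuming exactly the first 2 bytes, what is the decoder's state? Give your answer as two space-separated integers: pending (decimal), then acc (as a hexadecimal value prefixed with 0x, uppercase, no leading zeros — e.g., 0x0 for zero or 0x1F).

Answer: 1 0x17D

Derivation:
Byte[0]=E5: 3-byte lead. pending=2, acc=0x5
Byte[1]=BD: continuation. acc=(acc<<6)|0x3D=0x17D, pending=1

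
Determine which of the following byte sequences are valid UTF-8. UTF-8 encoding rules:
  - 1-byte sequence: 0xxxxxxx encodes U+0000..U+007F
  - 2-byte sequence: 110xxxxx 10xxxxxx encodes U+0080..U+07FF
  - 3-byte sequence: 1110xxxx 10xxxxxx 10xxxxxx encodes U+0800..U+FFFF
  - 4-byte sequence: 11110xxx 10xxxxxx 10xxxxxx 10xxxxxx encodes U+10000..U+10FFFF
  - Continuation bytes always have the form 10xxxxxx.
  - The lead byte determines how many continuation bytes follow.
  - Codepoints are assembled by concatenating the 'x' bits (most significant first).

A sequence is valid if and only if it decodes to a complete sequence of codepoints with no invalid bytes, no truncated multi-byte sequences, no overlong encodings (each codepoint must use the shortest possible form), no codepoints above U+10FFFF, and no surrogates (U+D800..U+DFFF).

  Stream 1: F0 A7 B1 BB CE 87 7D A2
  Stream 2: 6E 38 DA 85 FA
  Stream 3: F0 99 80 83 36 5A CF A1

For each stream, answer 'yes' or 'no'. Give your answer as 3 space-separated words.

Stream 1: error at byte offset 7. INVALID
Stream 2: error at byte offset 4. INVALID
Stream 3: decodes cleanly. VALID

Answer: no no yes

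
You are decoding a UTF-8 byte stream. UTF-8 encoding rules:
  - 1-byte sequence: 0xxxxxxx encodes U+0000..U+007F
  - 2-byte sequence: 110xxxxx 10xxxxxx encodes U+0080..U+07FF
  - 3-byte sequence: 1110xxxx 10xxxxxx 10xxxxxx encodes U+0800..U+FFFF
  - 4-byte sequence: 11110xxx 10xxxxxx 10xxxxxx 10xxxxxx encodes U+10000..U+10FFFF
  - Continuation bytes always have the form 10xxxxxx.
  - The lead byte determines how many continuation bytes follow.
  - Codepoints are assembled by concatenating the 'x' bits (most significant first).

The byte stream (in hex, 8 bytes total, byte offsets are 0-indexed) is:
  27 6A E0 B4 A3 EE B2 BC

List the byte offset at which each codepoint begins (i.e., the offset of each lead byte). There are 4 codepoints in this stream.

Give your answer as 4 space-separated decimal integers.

Answer: 0 1 2 5

Derivation:
Byte[0]=27: 1-byte ASCII. cp=U+0027
Byte[1]=6A: 1-byte ASCII. cp=U+006A
Byte[2]=E0: 3-byte lead, need 2 cont bytes. acc=0x0
Byte[3]=B4: continuation. acc=(acc<<6)|0x34=0x34
Byte[4]=A3: continuation. acc=(acc<<6)|0x23=0xD23
Completed: cp=U+0D23 (starts at byte 2)
Byte[5]=EE: 3-byte lead, need 2 cont bytes. acc=0xE
Byte[6]=B2: continuation. acc=(acc<<6)|0x32=0x3B2
Byte[7]=BC: continuation. acc=(acc<<6)|0x3C=0xECBC
Completed: cp=U+ECBC (starts at byte 5)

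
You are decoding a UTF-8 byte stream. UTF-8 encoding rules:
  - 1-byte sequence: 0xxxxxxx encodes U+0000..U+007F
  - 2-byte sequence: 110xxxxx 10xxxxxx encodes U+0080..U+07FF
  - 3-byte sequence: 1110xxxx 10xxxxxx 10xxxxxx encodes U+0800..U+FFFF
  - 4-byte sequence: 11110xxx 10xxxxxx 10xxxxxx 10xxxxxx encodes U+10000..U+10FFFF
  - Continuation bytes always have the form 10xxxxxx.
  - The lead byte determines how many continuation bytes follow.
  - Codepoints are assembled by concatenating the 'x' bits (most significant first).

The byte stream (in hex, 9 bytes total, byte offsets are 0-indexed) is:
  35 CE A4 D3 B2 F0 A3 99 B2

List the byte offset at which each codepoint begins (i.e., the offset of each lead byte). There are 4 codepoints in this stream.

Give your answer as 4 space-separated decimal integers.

Byte[0]=35: 1-byte ASCII. cp=U+0035
Byte[1]=CE: 2-byte lead, need 1 cont bytes. acc=0xE
Byte[2]=A4: continuation. acc=(acc<<6)|0x24=0x3A4
Completed: cp=U+03A4 (starts at byte 1)
Byte[3]=D3: 2-byte lead, need 1 cont bytes. acc=0x13
Byte[4]=B2: continuation. acc=(acc<<6)|0x32=0x4F2
Completed: cp=U+04F2 (starts at byte 3)
Byte[5]=F0: 4-byte lead, need 3 cont bytes. acc=0x0
Byte[6]=A3: continuation. acc=(acc<<6)|0x23=0x23
Byte[7]=99: continuation. acc=(acc<<6)|0x19=0x8D9
Byte[8]=B2: continuation. acc=(acc<<6)|0x32=0x23672
Completed: cp=U+23672 (starts at byte 5)

Answer: 0 1 3 5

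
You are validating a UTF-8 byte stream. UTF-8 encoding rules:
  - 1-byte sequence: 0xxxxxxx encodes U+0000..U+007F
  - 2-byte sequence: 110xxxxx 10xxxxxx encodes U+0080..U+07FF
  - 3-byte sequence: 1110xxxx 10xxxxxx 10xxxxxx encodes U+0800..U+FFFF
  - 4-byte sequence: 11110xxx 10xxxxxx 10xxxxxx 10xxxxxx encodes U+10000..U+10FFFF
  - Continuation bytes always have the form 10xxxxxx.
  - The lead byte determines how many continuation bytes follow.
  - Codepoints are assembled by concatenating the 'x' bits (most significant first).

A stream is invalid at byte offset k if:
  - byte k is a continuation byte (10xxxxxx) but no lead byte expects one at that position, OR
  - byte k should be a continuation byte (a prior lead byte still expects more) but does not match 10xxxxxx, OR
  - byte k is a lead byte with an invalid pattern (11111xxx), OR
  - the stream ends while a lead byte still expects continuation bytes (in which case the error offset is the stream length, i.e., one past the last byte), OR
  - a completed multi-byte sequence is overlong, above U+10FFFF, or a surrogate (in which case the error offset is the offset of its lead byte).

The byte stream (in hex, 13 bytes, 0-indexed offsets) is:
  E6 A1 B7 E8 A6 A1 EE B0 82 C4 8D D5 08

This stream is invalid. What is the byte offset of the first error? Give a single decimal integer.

Byte[0]=E6: 3-byte lead, need 2 cont bytes. acc=0x6
Byte[1]=A1: continuation. acc=(acc<<6)|0x21=0x1A1
Byte[2]=B7: continuation. acc=(acc<<6)|0x37=0x6877
Completed: cp=U+6877 (starts at byte 0)
Byte[3]=E8: 3-byte lead, need 2 cont bytes. acc=0x8
Byte[4]=A6: continuation. acc=(acc<<6)|0x26=0x226
Byte[5]=A1: continuation. acc=(acc<<6)|0x21=0x89A1
Completed: cp=U+89A1 (starts at byte 3)
Byte[6]=EE: 3-byte lead, need 2 cont bytes. acc=0xE
Byte[7]=B0: continuation. acc=(acc<<6)|0x30=0x3B0
Byte[8]=82: continuation. acc=(acc<<6)|0x02=0xEC02
Completed: cp=U+EC02 (starts at byte 6)
Byte[9]=C4: 2-byte lead, need 1 cont bytes. acc=0x4
Byte[10]=8D: continuation. acc=(acc<<6)|0x0D=0x10D
Completed: cp=U+010D (starts at byte 9)
Byte[11]=D5: 2-byte lead, need 1 cont bytes. acc=0x15
Byte[12]=08: expected 10xxxxxx continuation. INVALID

Answer: 12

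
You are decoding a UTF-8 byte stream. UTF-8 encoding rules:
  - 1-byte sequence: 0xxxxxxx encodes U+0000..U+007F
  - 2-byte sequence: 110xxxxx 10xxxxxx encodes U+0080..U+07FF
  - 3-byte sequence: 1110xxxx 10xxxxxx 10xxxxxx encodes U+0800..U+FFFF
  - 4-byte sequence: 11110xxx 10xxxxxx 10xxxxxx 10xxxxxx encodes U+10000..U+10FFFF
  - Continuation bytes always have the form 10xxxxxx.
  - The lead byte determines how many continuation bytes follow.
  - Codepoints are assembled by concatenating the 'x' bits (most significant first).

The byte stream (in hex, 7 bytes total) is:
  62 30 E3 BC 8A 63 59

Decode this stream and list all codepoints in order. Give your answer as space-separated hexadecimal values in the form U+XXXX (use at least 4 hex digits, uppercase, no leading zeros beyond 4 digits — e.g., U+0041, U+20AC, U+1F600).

Byte[0]=62: 1-byte ASCII. cp=U+0062
Byte[1]=30: 1-byte ASCII. cp=U+0030
Byte[2]=E3: 3-byte lead, need 2 cont bytes. acc=0x3
Byte[3]=BC: continuation. acc=(acc<<6)|0x3C=0xFC
Byte[4]=8A: continuation. acc=(acc<<6)|0x0A=0x3F0A
Completed: cp=U+3F0A (starts at byte 2)
Byte[5]=63: 1-byte ASCII. cp=U+0063
Byte[6]=59: 1-byte ASCII. cp=U+0059

Answer: U+0062 U+0030 U+3F0A U+0063 U+0059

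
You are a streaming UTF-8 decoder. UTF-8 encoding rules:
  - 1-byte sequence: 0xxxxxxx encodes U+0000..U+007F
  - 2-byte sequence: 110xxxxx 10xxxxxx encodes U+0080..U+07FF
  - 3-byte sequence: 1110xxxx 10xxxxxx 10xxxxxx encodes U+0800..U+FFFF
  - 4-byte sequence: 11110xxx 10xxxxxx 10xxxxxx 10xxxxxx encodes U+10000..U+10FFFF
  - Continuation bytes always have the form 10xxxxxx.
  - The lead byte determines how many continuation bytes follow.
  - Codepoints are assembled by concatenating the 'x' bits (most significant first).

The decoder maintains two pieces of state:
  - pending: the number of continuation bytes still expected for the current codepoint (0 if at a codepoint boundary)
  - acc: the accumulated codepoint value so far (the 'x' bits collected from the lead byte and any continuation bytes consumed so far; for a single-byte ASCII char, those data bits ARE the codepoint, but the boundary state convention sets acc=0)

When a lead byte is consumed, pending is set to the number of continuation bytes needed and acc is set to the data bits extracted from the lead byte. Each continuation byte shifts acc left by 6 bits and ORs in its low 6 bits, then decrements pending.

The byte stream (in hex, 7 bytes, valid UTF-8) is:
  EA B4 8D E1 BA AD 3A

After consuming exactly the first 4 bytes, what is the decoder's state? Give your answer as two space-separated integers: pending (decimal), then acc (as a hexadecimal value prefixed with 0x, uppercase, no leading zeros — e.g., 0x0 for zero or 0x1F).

Answer: 2 0x1

Derivation:
Byte[0]=EA: 3-byte lead. pending=2, acc=0xA
Byte[1]=B4: continuation. acc=(acc<<6)|0x34=0x2B4, pending=1
Byte[2]=8D: continuation. acc=(acc<<6)|0x0D=0xAD0D, pending=0
Byte[3]=E1: 3-byte lead. pending=2, acc=0x1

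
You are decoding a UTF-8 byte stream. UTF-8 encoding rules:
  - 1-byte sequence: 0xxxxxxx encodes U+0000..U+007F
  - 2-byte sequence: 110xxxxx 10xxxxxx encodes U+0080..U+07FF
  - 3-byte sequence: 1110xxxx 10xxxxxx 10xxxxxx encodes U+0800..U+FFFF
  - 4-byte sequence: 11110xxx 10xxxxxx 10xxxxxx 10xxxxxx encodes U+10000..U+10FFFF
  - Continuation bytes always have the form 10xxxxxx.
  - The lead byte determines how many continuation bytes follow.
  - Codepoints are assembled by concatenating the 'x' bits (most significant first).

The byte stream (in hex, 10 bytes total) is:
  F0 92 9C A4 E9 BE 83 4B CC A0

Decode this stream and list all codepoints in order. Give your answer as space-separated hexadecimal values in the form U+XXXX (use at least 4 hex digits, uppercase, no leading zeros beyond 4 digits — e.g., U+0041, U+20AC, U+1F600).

Byte[0]=F0: 4-byte lead, need 3 cont bytes. acc=0x0
Byte[1]=92: continuation. acc=(acc<<6)|0x12=0x12
Byte[2]=9C: continuation. acc=(acc<<6)|0x1C=0x49C
Byte[3]=A4: continuation. acc=(acc<<6)|0x24=0x12724
Completed: cp=U+12724 (starts at byte 0)
Byte[4]=E9: 3-byte lead, need 2 cont bytes. acc=0x9
Byte[5]=BE: continuation. acc=(acc<<6)|0x3E=0x27E
Byte[6]=83: continuation. acc=(acc<<6)|0x03=0x9F83
Completed: cp=U+9F83 (starts at byte 4)
Byte[7]=4B: 1-byte ASCII. cp=U+004B
Byte[8]=CC: 2-byte lead, need 1 cont bytes. acc=0xC
Byte[9]=A0: continuation. acc=(acc<<6)|0x20=0x320
Completed: cp=U+0320 (starts at byte 8)

Answer: U+12724 U+9F83 U+004B U+0320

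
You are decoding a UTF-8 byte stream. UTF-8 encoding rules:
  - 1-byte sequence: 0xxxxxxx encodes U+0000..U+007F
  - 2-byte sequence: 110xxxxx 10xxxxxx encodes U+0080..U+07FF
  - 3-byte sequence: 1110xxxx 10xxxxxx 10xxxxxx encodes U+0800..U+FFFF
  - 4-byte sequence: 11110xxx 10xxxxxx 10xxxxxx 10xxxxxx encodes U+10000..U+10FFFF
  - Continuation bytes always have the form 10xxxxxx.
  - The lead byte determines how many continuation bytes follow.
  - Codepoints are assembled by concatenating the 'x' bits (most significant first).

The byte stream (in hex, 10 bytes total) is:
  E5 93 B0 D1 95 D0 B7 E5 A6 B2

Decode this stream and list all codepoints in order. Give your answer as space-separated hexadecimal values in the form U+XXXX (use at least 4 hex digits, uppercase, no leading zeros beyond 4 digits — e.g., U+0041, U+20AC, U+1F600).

Byte[0]=E5: 3-byte lead, need 2 cont bytes. acc=0x5
Byte[1]=93: continuation. acc=(acc<<6)|0x13=0x153
Byte[2]=B0: continuation. acc=(acc<<6)|0x30=0x54F0
Completed: cp=U+54F0 (starts at byte 0)
Byte[3]=D1: 2-byte lead, need 1 cont bytes. acc=0x11
Byte[4]=95: continuation. acc=(acc<<6)|0x15=0x455
Completed: cp=U+0455 (starts at byte 3)
Byte[5]=D0: 2-byte lead, need 1 cont bytes. acc=0x10
Byte[6]=B7: continuation. acc=(acc<<6)|0x37=0x437
Completed: cp=U+0437 (starts at byte 5)
Byte[7]=E5: 3-byte lead, need 2 cont bytes. acc=0x5
Byte[8]=A6: continuation. acc=(acc<<6)|0x26=0x166
Byte[9]=B2: continuation. acc=(acc<<6)|0x32=0x59B2
Completed: cp=U+59B2 (starts at byte 7)

Answer: U+54F0 U+0455 U+0437 U+59B2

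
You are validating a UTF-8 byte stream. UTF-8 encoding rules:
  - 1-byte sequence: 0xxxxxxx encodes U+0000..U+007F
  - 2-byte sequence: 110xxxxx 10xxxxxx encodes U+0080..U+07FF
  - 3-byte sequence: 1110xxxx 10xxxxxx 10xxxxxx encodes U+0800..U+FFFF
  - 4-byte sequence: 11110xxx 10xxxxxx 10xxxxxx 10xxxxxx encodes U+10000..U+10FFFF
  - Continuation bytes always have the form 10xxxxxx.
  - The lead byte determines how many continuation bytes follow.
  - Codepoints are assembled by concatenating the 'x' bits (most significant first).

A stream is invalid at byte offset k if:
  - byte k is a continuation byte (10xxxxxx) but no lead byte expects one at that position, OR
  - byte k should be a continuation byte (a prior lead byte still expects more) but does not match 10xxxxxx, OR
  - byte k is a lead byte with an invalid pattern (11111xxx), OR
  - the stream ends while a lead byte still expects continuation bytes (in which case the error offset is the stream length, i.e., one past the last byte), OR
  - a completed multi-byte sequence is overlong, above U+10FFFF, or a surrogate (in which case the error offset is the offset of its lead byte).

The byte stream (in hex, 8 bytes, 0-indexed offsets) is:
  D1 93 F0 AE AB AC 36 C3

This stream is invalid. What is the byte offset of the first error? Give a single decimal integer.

Answer: 8

Derivation:
Byte[0]=D1: 2-byte lead, need 1 cont bytes. acc=0x11
Byte[1]=93: continuation. acc=(acc<<6)|0x13=0x453
Completed: cp=U+0453 (starts at byte 0)
Byte[2]=F0: 4-byte lead, need 3 cont bytes. acc=0x0
Byte[3]=AE: continuation. acc=(acc<<6)|0x2E=0x2E
Byte[4]=AB: continuation. acc=(acc<<6)|0x2B=0xBAB
Byte[5]=AC: continuation. acc=(acc<<6)|0x2C=0x2EAEC
Completed: cp=U+2EAEC (starts at byte 2)
Byte[6]=36: 1-byte ASCII. cp=U+0036
Byte[7]=C3: 2-byte lead, need 1 cont bytes. acc=0x3
Byte[8]: stream ended, expected continuation. INVALID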